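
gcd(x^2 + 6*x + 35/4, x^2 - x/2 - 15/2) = x + 5/2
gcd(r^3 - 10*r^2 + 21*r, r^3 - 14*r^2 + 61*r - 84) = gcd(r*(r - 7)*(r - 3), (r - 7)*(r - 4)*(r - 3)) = r^2 - 10*r + 21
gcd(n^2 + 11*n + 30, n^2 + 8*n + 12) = n + 6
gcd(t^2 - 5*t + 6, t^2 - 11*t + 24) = t - 3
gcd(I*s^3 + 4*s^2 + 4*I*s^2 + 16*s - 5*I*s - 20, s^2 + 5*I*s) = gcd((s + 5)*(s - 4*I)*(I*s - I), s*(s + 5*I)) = 1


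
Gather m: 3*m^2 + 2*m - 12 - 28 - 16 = 3*m^2 + 2*m - 56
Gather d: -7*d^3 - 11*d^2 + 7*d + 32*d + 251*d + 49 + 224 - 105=-7*d^3 - 11*d^2 + 290*d + 168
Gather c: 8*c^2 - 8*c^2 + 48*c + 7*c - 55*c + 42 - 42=0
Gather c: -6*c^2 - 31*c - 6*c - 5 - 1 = -6*c^2 - 37*c - 6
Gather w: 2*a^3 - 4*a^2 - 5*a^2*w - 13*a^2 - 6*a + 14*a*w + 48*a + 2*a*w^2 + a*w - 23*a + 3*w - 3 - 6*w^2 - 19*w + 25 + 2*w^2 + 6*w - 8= 2*a^3 - 17*a^2 + 19*a + w^2*(2*a - 4) + w*(-5*a^2 + 15*a - 10) + 14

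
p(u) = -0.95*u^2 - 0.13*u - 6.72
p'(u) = -1.9*u - 0.13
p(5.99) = -41.58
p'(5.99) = -11.51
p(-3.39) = -17.20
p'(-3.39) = 6.31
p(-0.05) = -6.72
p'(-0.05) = -0.04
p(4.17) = -23.78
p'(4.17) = -8.05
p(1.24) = -8.34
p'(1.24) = -2.49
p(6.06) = -42.40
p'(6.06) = -11.64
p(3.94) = -21.98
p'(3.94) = -7.62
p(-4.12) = -22.31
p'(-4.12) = 7.70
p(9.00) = -84.84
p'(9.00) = -17.23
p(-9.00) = -82.50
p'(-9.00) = 16.97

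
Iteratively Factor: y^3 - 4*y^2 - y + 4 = (y - 1)*(y^2 - 3*y - 4) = (y - 1)*(y + 1)*(y - 4)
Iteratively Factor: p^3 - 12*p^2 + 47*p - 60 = (p - 4)*(p^2 - 8*p + 15) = (p - 4)*(p - 3)*(p - 5)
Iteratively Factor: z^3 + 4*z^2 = (z)*(z^2 + 4*z) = z^2*(z + 4)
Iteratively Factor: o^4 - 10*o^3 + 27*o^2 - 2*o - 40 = (o - 4)*(o^3 - 6*o^2 + 3*o + 10) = (o - 4)*(o - 2)*(o^2 - 4*o - 5) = (o - 5)*(o - 4)*(o - 2)*(o + 1)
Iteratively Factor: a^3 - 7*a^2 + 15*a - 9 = (a - 3)*(a^2 - 4*a + 3) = (a - 3)^2*(a - 1)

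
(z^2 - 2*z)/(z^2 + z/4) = 4*(z - 2)/(4*z + 1)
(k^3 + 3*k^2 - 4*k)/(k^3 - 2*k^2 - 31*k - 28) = k*(k - 1)/(k^2 - 6*k - 7)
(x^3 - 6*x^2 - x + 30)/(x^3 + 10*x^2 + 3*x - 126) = (x^2 - 3*x - 10)/(x^2 + 13*x + 42)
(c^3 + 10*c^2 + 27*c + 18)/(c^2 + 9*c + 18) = c + 1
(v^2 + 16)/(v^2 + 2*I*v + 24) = (v + 4*I)/(v + 6*I)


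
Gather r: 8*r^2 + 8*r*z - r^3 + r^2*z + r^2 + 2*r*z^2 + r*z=-r^3 + r^2*(z + 9) + r*(2*z^2 + 9*z)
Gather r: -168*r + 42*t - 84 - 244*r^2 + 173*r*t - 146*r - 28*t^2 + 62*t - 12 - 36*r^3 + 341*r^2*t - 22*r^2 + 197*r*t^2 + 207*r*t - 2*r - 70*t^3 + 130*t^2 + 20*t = -36*r^3 + r^2*(341*t - 266) + r*(197*t^2 + 380*t - 316) - 70*t^3 + 102*t^2 + 124*t - 96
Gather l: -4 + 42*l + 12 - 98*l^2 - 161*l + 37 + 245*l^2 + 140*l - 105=147*l^2 + 21*l - 60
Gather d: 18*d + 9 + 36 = 18*d + 45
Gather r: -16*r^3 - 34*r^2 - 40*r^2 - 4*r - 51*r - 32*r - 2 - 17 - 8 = -16*r^3 - 74*r^2 - 87*r - 27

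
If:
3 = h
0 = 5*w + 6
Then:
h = 3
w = -6/5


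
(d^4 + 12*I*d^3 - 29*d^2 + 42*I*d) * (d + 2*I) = d^5 + 14*I*d^4 - 53*d^3 - 16*I*d^2 - 84*d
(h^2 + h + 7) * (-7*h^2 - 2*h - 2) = -7*h^4 - 9*h^3 - 53*h^2 - 16*h - 14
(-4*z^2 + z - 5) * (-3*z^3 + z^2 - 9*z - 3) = 12*z^5 - 7*z^4 + 52*z^3 - 2*z^2 + 42*z + 15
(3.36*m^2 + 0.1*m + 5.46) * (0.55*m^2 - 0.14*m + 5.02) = 1.848*m^4 - 0.4154*m^3 + 19.8562*m^2 - 0.2624*m + 27.4092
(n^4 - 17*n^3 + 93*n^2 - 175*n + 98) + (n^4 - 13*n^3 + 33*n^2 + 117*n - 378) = 2*n^4 - 30*n^3 + 126*n^2 - 58*n - 280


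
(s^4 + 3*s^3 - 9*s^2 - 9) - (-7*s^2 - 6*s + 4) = s^4 + 3*s^3 - 2*s^2 + 6*s - 13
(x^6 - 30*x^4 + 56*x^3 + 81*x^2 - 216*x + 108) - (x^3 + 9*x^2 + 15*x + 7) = x^6 - 30*x^4 + 55*x^3 + 72*x^2 - 231*x + 101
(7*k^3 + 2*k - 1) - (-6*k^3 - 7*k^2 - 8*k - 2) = 13*k^3 + 7*k^2 + 10*k + 1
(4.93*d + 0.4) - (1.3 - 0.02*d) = 4.95*d - 0.9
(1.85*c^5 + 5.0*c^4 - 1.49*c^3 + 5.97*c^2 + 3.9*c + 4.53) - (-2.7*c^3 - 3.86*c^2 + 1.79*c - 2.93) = 1.85*c^5 + 5.0*c^4 + 1.21*c^3 + 9.83*c^2 + 2.11*c + 7.46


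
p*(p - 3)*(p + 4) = p^3 + p^2 - 12*p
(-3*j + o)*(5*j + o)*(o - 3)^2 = -15*j^2*o^2 + 90*j^2*o - 135*j^2 + 2*j*o^3 - 12*j*o^2 + 18*j*o + o^4 - 6*o^3 + 9*o^2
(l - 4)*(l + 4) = l^2 - 16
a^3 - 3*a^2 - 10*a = a*(a - 5)*(a + 2)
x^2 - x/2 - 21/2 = (x - 7/2)*(x + 3)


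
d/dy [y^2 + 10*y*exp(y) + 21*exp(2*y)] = 10*y*exp(y) + 2*y + 42*exp(2*y) + 10*exp(y)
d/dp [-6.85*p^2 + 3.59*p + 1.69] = 3.59 - 13.7*p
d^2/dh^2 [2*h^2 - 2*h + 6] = 4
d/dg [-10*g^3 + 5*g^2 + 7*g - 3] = -30*g^2 + 10*g + 7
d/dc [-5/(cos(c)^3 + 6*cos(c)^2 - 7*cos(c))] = 5*(-3*sin(c) + 7*sin(c)/cos(c)^2 - 12*tan(c))/((cos(c) - 1)^2*(cos(c) + 7)^2)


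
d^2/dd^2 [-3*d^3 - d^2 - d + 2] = -18*d - 2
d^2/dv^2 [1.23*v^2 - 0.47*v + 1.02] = 2.46000000000000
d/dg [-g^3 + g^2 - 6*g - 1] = -3*g^2 + 2*g - 6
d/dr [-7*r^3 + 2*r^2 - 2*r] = -21*r^2 + 4*r - 2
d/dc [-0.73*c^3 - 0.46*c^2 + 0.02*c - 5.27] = -2.19*c^2 - 0.92*c + 0.02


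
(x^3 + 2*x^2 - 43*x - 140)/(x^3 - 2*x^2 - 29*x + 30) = (x^2 - 3*x - 28)/(x^2 - 7*x + 6)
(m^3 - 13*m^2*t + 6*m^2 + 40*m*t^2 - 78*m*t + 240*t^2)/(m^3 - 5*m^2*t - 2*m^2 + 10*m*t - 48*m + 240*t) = (m - 8*t)/(m - 8)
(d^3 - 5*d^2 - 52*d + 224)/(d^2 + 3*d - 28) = d - 8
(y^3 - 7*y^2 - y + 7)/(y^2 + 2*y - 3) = (y^2 - 6*y - 7)/(y + 3)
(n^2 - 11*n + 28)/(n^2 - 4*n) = (n - 7)/n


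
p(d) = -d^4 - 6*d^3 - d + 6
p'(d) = -4*d^3 - 18*d^2 - 1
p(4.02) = -648.97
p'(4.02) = -551.75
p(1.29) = -10.94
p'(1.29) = -39.54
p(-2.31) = 53.79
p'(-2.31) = -47.74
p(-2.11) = 44.65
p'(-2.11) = -43.56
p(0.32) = 5.47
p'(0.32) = -2.97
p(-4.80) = 143.51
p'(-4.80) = 26.65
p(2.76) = -180.94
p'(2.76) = -222.22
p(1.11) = -4.83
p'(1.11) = -28.65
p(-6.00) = 12.00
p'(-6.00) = 215.00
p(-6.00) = 12.00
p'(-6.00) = 215.00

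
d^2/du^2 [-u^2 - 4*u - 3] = -2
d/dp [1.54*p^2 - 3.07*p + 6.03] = 3.08*p - 3.07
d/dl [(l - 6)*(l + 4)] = 2*l - 2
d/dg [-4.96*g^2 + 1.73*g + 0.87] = 1.73 - 9.92*g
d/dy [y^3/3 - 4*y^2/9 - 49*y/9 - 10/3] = y^2 - 8*y/9 - 49/9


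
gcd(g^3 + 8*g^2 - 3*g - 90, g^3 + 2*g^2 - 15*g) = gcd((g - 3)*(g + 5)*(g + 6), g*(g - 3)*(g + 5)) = g^2 + 2*g - 15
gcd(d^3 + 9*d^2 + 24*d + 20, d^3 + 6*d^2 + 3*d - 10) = d^2 + 7*d + 10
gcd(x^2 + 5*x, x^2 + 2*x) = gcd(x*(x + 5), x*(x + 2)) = x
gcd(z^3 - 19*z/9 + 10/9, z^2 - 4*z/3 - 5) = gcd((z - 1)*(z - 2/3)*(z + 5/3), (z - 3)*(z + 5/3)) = z + 5/3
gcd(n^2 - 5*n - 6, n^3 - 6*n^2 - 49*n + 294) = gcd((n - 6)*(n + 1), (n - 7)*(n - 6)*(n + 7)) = n - 6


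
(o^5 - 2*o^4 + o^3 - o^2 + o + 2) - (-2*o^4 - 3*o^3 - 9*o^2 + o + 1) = o^5 + 4*o^3 + 8*o^2 + 1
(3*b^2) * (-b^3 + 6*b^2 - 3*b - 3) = -3*b^5 + 18*b^4 - 9*b^3 - 9*b^2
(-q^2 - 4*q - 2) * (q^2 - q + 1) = -q^4 - 3*q^3 + q^2 - 2*q - 2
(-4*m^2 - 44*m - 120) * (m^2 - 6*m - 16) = -4*m^4 - 20*m^3 + 208*m^2 + 1424*m + 1920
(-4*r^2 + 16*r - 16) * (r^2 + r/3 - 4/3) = -4*r^4 + 44*r^3/3 - 16*r^2/3 - 80*r/3 + 64/3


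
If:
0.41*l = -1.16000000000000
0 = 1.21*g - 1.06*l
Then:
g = -2.48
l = -2.83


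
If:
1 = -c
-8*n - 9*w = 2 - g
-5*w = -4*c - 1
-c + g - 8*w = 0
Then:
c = -1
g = -29/5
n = -3/10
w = -3/5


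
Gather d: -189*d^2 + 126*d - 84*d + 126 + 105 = -189*d^2 + 42*d + 231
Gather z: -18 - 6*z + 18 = -6*z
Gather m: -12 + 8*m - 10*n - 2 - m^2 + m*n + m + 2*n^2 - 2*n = -m^2 + m*(n + 9) + 2*n^2 - 12*n - 14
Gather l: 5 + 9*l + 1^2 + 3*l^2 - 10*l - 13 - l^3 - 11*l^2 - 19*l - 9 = -l^3 - 8*l^2 - 20*l - 16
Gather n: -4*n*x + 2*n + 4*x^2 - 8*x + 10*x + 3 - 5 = n*(2 - 4*x) + 4*x^2 + 2*x - 2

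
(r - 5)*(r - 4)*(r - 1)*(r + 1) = r^4 - 9*r^3 + 19*r^2 + 9*r - 20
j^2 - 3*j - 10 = (j - 5)*(j + 2)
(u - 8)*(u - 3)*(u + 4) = u^3 - 7*u^2 - 20*u + 96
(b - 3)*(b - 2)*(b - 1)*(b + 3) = b^4 - 3*b^3 - 7*b^2 + 27*b - 18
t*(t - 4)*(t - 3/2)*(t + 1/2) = t^4 - 5*t^3 + 13*t^2/4 + 3*t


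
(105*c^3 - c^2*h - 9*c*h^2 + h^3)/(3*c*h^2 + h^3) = 35*c^2/h^2 - 12*c/h + 1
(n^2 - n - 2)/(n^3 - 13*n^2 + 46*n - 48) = (n + 1)/(n^2 - 11*n + 24)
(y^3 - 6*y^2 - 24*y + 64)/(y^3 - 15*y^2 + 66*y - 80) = (y + 4)/(y - 5)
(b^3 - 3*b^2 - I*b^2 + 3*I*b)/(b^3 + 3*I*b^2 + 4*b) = (b - 3)/(b + 4*I)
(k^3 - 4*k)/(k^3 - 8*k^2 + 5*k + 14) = k*(k + 2)/(k^2 - 6*k - 7)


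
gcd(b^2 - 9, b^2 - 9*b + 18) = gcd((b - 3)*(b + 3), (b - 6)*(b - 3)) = b - 3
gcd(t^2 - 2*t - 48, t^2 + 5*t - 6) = t + 6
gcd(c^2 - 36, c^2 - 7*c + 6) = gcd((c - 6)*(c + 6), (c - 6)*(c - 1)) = c - 6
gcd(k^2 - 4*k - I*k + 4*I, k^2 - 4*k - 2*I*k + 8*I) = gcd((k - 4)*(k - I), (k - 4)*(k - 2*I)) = k - 4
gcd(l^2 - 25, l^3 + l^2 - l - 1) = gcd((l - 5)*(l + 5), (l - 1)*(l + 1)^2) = 1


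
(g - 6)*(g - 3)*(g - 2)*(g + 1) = g^4 - 10*g^3 + 25*g^2 - 36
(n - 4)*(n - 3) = n^2 - 7*n + 12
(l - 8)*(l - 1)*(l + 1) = l^3 - 8*l^2 - l + 8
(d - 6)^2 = d^2 - 12*d + 36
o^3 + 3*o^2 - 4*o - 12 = (o - 2)*(o + 2)*(o + 3)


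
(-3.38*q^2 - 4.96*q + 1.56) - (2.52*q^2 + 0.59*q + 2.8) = -5.9*q^2 - 5.55*q - 1.24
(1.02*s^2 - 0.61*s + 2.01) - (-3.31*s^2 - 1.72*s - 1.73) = 4.33*s^2 + 1.11*s + 3.74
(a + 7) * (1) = a + 7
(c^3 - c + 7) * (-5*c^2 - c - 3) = -5*c^5 - c^4 + 2*c^3 - 34*c^2 - 4*c - 21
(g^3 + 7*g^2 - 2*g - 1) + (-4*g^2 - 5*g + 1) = g^3 + 3*g^2 - 7*g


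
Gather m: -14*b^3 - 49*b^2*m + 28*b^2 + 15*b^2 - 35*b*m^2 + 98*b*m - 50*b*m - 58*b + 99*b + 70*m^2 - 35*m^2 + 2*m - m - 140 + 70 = -14*b^3 + 43*b^2 + 41*b + m^2*(35 - 35*b) + m*(-49*b^2 + 48*b + 1) - 70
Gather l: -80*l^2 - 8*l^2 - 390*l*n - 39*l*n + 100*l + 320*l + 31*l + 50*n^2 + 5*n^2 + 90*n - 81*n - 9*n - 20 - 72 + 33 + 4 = -88*l^2 + l*(451 - 429*n) + 55*n^2 - 55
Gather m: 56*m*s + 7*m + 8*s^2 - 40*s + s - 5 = m*(56*s + 7) + 8*s^2 - 39*s - 5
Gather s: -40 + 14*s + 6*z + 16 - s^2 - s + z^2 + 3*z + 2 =-s^2 + 13*s + z^2 + 9*z - 22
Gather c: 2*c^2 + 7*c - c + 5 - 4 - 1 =2*c^2 + 6*c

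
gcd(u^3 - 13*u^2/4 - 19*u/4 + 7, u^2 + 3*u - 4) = u - 1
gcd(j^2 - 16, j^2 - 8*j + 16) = j - 4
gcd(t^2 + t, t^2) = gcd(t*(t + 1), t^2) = t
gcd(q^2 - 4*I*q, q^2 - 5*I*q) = q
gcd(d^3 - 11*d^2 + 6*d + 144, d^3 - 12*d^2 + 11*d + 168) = d^2 - 5*d - 24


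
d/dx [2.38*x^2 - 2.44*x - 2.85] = 4.76*x - 2.44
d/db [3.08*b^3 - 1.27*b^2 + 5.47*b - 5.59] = 9.24*b^2 - 2.54*b + 5.47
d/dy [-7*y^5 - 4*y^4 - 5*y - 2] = -35*y^4 - 16*y^3 - 5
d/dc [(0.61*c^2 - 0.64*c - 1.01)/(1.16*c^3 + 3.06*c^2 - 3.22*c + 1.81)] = (-0.7076*c^4 + 1.4848*c^3 + 3.509*c^2 + 8.3894*c - 4.4106)/(1.3456*c^6 + 7.0992*c^5 + 1.8932*c^4 - 15.5072*c^3 + 21.4456*c^2 - 11.6564*c + 3.2761)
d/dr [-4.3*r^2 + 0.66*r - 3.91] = 0.66 - 8.6*r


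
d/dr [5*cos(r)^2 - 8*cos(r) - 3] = 2*(4 - 5*cos(r))*sin(r)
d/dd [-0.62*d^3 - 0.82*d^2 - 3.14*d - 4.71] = -1.86*d^2 - 1.64*d - 3.14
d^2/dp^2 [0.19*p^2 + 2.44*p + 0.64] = 0.380000000000000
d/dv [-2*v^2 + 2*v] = 2 - 4*v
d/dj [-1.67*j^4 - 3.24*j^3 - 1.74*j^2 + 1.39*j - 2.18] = -6.68*j^3 - 9.72*j^2 - 3.48*j + 1.39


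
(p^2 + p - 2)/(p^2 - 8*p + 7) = (p + 2)/(p - 7)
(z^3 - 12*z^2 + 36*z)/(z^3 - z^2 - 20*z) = (-z^2 + 12*z - 36)/(-z^2 + z + 20)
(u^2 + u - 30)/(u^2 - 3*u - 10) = (u + 6)/(u + 2)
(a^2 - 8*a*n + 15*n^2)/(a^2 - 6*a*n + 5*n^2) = (a - 3*n)/(a - n)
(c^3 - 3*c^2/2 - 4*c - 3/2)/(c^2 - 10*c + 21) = (2*c^2 + 3*c + 1)/(2*(c - 7))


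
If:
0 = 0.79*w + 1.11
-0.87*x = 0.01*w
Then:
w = -1.41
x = 0.02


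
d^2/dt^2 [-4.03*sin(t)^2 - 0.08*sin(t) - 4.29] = 16.12*sin(t)^2 + 0.08*sin(t) - 8.06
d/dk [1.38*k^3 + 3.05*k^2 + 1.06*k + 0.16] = 4.14*k^2 + 6.1*k + 1.06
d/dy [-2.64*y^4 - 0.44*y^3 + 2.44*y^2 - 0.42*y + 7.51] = -10.56*y^3 - 1.32*y^2 + 4.88*y - 0.42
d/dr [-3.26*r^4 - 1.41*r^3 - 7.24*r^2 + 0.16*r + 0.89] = -13.04*r^3 - 4.23*r^2 - 14.48*r + 0.16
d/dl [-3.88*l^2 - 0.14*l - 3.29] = -7.76*l - 0.14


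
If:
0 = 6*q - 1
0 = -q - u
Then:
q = 1/6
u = -1/6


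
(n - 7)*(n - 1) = n^2 - 8*n + 7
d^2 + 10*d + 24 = (d + 4)*(d + 6)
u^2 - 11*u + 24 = (u - 8)*(u - 3)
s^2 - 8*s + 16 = (s - 4)^2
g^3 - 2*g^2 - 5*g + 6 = (g - 3)*(g - 1)*(g + 2)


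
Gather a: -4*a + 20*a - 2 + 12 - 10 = 16*a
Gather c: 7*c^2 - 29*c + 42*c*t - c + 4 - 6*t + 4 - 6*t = 7*c^2 + c*(42*t - 30) - 12*t + 8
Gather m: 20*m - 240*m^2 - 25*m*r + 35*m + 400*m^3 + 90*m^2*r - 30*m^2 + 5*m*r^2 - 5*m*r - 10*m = 400*m^3 + m^2*(90*r - 270) + m*(5*r^2 - 30*r + 45)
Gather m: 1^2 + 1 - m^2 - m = -m^2 - m + 2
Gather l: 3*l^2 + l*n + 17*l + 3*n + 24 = 3*l^2 + l*(n + 17) + 3*n + 24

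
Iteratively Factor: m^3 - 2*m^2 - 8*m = (m - 4)*(m^2 + 2*m) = (m - 4)*(m + 2)*(m)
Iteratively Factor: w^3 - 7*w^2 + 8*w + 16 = (w + 1)*(w^2 - 8*w + 16) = (w - 4)*(w + 1)*(w - 4)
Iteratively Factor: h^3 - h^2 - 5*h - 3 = (h + 1)*(h^2 - 2*h - 3) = (h - 3)*(h + 1)*(h + 1)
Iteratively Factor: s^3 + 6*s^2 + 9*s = (s + 3)*(s^2 + 3*s) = (s + 3)^2*(s)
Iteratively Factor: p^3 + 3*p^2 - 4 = (p + 2)*(p^2 + p - 2) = (p - 1)*(p + 2)*(p + 2)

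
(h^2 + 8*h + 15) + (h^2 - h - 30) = 2*h^2 + 7*h - 15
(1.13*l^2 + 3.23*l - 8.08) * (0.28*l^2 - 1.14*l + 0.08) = 0.3164*l^4 - 0.3838*l^3 - 5.8542*l^2 + 9.4696*l - 0.6464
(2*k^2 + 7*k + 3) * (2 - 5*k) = -10*k^3 - 31*k^2 - k + 6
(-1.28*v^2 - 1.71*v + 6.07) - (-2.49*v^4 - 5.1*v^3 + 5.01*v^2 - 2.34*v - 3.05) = 2.49*v^4 + 5.1*v^3 - 6.29*v^2 + 0.63*v + 9.12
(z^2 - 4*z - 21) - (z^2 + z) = -5*z - 21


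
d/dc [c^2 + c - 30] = 2*c + 1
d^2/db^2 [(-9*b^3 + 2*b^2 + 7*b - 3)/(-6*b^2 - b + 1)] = 6*(-59*b^3 + 87*b^2 - 15*b + 4)/(216*b^6 + 108*b^5 - 90*b^4 - 35*b^3 + 15*b^2 + 3*b - 1)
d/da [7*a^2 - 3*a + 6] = 14*a - 3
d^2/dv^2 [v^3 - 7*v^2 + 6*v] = 6*v - 14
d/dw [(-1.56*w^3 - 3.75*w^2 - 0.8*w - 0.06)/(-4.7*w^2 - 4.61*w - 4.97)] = (7.332*w^4 + 14.3832*w^3 + 36.7871*w^2 + 36.711*w + 3.6994)/(22.09*w^4 + 43.334*w^3 + 67.9701*w^2 + 45.8234*w + 24.7009)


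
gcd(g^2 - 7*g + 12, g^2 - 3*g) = g - 3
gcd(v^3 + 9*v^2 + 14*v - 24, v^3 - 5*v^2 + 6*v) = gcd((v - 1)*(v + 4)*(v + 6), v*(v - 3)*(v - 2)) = 1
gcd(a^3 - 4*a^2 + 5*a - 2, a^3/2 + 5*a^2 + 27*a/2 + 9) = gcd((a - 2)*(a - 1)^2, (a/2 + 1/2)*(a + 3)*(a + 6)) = 1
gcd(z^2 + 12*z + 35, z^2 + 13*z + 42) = z + 7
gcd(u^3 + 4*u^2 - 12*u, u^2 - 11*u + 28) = 1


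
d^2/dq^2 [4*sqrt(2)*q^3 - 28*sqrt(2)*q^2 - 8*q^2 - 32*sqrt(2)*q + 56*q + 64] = 24*sqrt(2)*q - 56*sqrt(2) - 16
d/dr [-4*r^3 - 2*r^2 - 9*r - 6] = -12*r^2 - 4*r - 9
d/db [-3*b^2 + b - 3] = 1 - 6*b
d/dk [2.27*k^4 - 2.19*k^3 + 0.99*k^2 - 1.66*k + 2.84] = 9.08*k^3 - 6.57*k^2 + 1.98*k - 1.66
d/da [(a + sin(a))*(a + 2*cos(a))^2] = (a + 2*cos(a))*(-2*(a + sin(a))*(2*sin(a) - 1) + (a + 2*cos(a))*(cos(a) + 1))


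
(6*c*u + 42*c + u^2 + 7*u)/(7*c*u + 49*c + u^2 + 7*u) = (6*c + u)/(7*c + u)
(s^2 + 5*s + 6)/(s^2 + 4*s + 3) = (s + 2)/(s + 1)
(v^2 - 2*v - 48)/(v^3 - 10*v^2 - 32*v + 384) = 1/(v - 8)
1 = 1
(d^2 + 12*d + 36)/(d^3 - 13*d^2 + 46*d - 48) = (d^2 + 12*d + 36)/(d^3 - 13*d^2 + 46*d - 48)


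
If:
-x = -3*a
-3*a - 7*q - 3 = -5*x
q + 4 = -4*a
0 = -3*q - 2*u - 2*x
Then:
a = -5/8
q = -3/2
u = 33/8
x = -15/8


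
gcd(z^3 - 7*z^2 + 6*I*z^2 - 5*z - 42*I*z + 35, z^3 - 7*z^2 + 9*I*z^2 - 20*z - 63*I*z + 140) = z^2 + z*(-7 + 5*I) - 35*I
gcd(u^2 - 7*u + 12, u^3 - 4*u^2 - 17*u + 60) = u - 3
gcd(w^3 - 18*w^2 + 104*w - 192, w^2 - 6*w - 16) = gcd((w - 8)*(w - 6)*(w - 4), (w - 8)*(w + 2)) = w - 8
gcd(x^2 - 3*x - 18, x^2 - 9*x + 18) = x - 6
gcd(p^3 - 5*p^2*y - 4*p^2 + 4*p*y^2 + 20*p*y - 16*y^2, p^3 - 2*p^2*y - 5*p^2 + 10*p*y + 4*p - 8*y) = p - 4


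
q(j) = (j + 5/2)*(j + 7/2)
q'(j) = 2*j + 6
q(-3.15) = -0.23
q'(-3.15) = -0.30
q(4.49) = 55.85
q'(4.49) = 14.98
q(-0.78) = 4.68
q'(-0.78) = 4.44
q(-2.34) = 0.19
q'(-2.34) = 1.32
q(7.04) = 100.55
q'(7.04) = 20.08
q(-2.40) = 0.11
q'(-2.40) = 1.20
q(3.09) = 36.84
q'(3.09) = 12.18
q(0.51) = 12.07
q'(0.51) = 7.02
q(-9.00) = 35.75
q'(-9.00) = -12.00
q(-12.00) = 80.75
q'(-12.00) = -18.00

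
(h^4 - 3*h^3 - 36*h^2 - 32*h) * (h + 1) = h^5 - 2*h^4 - 39*h^3 - 68*h^2 - 32*h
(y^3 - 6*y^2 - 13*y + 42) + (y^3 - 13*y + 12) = 2*y^3 - 6*y^2 - 26*y + 54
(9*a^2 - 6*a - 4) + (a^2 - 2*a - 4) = 10*a^2 - 8*a - 8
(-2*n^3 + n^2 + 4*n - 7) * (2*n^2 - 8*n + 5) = -4*n^5 + 18*n^4 - 10*n^3 - 41*n^2 + 76*n - 35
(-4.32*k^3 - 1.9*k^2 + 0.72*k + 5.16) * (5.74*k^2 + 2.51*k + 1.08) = -24.7968*k^5 - 21.7492*k^4 - 5.3018*k^3 + 29.3736*k^2 + 13.7292*k + 5.5728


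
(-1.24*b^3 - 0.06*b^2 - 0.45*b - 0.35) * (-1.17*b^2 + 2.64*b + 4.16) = 1.4508*b^5 - 3.2034*b^4 - 4.7903*b^3 - 1.0281*b^2 - 2.796*b - 1.456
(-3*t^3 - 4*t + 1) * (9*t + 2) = -27*t^4 - 6*t^3 - 36*t^2 + t + 2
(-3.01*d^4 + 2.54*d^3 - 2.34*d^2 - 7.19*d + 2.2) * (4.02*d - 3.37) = -12.1002*d^5 + 20.3545*d^4 - 17.9666*d^3 - 21.018*d^2 + 33.0743*d - 7.414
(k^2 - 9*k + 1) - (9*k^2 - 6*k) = -8*k^2 - 3*k + 1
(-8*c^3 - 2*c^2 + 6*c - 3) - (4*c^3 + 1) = -12*c^3 - 2*c^2 + 6*c - 4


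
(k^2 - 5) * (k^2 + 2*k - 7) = k^4 + 2*k^3 - 12*k^2 - 10*k + 35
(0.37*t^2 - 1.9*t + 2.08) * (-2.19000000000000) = -0.8103*t^2 + 4.161*t - 4.5552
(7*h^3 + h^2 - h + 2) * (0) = 0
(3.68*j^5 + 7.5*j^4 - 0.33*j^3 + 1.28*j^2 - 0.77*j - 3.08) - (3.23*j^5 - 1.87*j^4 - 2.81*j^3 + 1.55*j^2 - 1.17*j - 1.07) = 0.45*j^5 + 9.37*j^4 + 2.48*j^3 - 0.27*j^2 + 0.4*j - 2.01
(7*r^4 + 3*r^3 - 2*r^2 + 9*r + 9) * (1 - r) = -7*r^5 + 4*r^4 + 5*r^3 - 11*r^2 + 9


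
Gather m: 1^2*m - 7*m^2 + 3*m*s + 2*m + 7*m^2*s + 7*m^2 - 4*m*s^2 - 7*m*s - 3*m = 7*m^2*s + m*(-4*s^2 - 4*s)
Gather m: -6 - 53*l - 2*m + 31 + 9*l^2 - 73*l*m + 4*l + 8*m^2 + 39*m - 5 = 9*l^2 - 49*l + 8*m^2 + m*(37 - 73*l) + 20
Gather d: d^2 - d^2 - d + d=0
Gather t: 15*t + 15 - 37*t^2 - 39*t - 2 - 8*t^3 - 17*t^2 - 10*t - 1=-8*t^3 - 54*t^2 - 34*t + 12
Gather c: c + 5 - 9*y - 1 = c - 9*y + 4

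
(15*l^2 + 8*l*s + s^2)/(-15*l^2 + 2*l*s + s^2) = (3*l + s)/(-3*l + s)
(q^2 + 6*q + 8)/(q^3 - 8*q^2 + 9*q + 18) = (q^2 + 6*q + 8)/(q^3 - 8*q^2 + 9*q + 18)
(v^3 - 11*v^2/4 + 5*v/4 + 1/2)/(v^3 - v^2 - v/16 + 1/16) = 4*(v - 2)/(4*v - 1)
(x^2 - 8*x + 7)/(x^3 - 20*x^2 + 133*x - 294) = (x - 1)/(x^2 - 13*x + 42)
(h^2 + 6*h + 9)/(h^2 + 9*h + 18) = (h + 3)/(h + 6)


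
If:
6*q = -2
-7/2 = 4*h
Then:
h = -7/8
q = -1/3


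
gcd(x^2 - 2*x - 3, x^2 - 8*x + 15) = x - 3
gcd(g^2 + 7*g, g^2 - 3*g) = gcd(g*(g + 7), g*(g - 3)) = g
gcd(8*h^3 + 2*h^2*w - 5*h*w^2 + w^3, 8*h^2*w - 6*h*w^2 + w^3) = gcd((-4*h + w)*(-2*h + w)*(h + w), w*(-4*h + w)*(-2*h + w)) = 8*h^2 - 6*h*w + w^2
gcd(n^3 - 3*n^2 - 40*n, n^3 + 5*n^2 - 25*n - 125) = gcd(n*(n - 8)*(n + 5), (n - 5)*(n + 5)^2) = n + 5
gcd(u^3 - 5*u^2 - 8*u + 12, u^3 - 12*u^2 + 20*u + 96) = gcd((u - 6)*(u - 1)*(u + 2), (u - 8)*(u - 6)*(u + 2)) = u^2 - 4*u - 12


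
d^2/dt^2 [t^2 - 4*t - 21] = 2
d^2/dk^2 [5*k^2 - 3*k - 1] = 10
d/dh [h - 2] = 1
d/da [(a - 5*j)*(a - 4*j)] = 2*a - 9*j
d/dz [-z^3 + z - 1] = 1 - 3*z^2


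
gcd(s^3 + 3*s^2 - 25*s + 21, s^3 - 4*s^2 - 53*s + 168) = s^2 + 4*s - 21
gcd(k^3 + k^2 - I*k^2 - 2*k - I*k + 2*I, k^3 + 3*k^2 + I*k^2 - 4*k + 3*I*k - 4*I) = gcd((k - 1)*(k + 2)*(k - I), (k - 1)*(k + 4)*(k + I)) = k - 1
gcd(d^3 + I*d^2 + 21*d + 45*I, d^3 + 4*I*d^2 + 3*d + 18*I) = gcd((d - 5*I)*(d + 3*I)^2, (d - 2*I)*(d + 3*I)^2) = d^2 + 6*I*d - 9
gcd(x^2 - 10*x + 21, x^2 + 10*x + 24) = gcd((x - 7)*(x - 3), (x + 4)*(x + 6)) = 1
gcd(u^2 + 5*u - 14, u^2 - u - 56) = u + 7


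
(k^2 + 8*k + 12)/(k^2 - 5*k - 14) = (k + 6)/(k - 7)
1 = 1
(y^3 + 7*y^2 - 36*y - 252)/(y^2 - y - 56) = (y^2 - 36)/(y - 8)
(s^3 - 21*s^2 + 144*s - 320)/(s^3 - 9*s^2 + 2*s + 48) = (s^2 - 13*s + 40)/(s^2 - s - 6)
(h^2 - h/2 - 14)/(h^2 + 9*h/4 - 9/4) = 2*(2*h^2 - h - 28)/(4*h^2 + 9*h - 9)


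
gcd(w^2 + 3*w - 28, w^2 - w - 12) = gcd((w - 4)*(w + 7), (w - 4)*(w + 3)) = w - 4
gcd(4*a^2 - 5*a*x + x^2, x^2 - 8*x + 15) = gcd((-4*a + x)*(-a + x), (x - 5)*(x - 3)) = 1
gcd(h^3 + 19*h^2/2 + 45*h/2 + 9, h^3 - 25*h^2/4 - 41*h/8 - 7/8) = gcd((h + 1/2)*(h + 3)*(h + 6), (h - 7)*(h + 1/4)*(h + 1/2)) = h + 1/2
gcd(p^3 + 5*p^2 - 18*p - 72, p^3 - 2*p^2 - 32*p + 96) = p^2 + 2*p - 24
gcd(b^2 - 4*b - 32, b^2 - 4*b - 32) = b^2 - 4*b - 32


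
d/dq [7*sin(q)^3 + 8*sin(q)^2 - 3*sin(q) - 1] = (21*sin(q)^2 + 16*sin(q) - 3)*cos(q)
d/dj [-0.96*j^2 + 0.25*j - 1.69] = 0.25 - 1.92*j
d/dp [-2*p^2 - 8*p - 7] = -4*p - 8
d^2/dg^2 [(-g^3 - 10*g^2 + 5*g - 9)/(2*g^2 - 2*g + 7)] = 2*(-10*g^3 + 354*g^2 - 249*g - 330)/(8*g^6 - 24*g^5 + 108*g^4 - 176*g^3 + 378*g^2 - 294*g + 343)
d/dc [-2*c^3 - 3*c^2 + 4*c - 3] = -6*c^2 - 6*c + 4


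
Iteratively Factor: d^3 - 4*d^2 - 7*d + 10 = (d - 5)*(d^2 + d - 2) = (d - 5)*(d + 2)*(d - 1)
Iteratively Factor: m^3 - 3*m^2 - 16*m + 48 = (m - 4)*(m^2 + m - 12) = (m - 4)*(m + 4)*(m - 3)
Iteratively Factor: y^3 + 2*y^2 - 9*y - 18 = (y - 3)*(y^2 + 5*y + 6) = (y - 3)*(y + 3)*(y + 2)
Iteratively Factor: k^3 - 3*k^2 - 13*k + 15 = (k + 3)*(k^2 - 6*k + 5) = (k - 1)*(k + 3)*(k - 5)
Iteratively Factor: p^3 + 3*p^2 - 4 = (p + 2)*(p^2 + p - 2) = (p - 1)*(p + 2)*(p + 2)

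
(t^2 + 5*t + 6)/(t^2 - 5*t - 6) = (t^2 + 5*t + 6)/(t^2 - 5*t - 6)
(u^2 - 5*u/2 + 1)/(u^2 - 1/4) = 2*(u - 2)/(2*u + 1)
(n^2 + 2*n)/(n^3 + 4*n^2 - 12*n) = (n + 2)/(n^2 + 4*n - 12)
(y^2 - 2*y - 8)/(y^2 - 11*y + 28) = (y + 2)/(y - 7)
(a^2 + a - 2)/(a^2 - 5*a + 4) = (a + 2)/(a - 4)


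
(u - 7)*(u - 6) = u^2 - 13*u + 42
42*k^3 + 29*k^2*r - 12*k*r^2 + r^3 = (-7*k + r)*(-6*k + r)*(k + r)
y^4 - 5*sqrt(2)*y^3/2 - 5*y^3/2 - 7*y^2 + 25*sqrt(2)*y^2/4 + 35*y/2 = y*(y - 5/2)*(y - 7*sqrt(2)/2)*(y + sqrt(2))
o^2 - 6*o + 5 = (o - 5)*(o - 1)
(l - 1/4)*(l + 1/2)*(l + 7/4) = l^3 + 2*l^2 + 5*l/16 - 7/32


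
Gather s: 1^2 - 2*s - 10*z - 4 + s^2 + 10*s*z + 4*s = s^2 + s*(10*z + 2) - 10*z - 3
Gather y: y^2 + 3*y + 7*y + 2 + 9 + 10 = y^2 + 10*y + 21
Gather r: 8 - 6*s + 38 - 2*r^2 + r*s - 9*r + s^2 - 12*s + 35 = -2*r^2 + r*(s - 9) + s^2 - 18*s + 81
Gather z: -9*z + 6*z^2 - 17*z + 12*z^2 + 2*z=18*z^2 - 24*z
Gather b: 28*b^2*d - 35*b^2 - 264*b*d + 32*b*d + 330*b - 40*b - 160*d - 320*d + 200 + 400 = b^2*(28*d - 35) + b*(290 - 232*d) - 480*d + 600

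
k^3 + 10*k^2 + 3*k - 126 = (k - 3)*(k + 6)*(k + 7)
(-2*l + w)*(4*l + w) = -8*l^2 + 2*l*w + w^2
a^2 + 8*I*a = a*(a + 8*I)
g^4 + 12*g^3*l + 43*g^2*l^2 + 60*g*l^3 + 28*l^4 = (g + l)*(g + 2*l)^2*(g + 7*l)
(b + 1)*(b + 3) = b^2 + 4*b + 3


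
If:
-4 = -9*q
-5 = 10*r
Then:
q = 4/9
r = -1/2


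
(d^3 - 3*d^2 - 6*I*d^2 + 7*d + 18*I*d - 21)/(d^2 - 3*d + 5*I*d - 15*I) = (d^2 - 6*I*d + 7)/(d + 5*I)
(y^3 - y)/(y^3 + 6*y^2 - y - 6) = y/(y + 6)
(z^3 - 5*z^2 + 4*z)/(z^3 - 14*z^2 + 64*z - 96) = z*(z - 1)/(z^2 - 10*z + 24)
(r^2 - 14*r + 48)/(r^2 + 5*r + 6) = (r^2 - 14*r + 48)/(r^2 + 5*r + 6)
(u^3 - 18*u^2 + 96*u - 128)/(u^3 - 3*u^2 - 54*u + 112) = (u - 8)/(u + 7)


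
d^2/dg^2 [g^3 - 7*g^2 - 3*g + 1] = 6*g - 14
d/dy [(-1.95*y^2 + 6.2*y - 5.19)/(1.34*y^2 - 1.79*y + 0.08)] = (-4.8175*y^2 + 13.5972*y - 8.7941)/(1.7956*y^4 - 4.7972*y^3 + 3.4185*y^2 - 0.2864*y + 0.0064)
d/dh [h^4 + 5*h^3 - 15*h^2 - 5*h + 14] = 4*h^3 + 15*h^2 - 30*h - 5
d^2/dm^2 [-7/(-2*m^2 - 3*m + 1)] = 14*(-4*m^2 - 6*m + (4*m + 3)^2 + 2)/(2*m^2 + 3*m - 1)^3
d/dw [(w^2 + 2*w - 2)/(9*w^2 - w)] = (-19*w^2 + 36*w - 2)/(w^2*(81*w^2 - 18*w + 1))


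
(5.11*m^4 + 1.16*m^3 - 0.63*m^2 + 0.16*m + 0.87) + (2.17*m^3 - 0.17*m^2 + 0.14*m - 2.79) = 5.11*m^4 + 3.33*m^3 - 0.8*m^2 + 0.3*m - 1.92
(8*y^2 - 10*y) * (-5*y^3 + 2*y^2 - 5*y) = -40*y^5 + 66*y^4 - 60*y^3 + 50*y^2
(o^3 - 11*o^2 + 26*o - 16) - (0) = o^3 - 11*o^2 + 26*o - 16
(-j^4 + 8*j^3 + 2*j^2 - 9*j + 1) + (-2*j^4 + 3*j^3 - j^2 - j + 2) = -3*j^4 + 11*j^3 + j^2 - 10*j + 3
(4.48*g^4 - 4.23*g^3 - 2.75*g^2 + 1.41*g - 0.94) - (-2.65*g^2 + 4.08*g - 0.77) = 4.48*g^4 - 4.23*g^3 - 0.1*g^2 - 2.67*g - 0.17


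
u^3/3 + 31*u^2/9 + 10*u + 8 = (u/3 + 1)*(u + 4/3)*(u + 6)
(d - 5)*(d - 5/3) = d^2 - 20*d/3 + 25/3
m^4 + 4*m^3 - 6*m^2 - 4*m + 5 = (m - 1)^2*(m + 1)*(m + 5)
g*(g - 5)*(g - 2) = g^3 - 7*g^2 + 10*g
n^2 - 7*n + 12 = (n - 4)*(n - 3)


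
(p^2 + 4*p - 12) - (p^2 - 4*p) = 8*p - 12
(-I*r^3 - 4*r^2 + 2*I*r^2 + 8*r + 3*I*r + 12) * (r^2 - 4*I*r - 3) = -I*r^5 - 8*r^4 + 2*I*r^4 + 16*r^3 + 22*I*r^3 + 36*r^2 - 38*I*r^2 - 24*r - 57*I*r - 36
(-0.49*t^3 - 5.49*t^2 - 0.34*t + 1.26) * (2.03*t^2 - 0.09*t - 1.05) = -0.9947*t^5 - 11.1006*t^4 + 0.3184*t^3 + 8.3529*t^2 + 0.2436*t - 1.323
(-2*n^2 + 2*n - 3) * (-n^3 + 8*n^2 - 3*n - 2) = 2*n^5 - 18*n^4 + 25*n^3 - 26*n^2 + 5*n + 6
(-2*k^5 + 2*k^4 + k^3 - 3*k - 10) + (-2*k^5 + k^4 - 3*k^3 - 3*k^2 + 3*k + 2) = -4*k^5 + 3*k^4 - 2*k^3 - 3*k^2 - 8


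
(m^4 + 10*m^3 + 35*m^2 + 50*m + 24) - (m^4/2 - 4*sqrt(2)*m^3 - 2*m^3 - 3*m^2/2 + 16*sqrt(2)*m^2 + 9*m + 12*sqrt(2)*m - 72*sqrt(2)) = m^4/2 + 4*sqrt(2)*m^3 + 12*m^3 - 16*sqrt(2)*m^2 + 73*m^2/2 - 12*sqrt(2)*m + 41*m + 24 + 72*sqrt(2)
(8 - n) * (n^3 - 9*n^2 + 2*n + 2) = -n^4 + 17*n^3 - 74*n^2 + 14*n + 16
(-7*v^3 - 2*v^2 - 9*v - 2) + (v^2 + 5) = -7*v^3 - v^2 - 9*v + 3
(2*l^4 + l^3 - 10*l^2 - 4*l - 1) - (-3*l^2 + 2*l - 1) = 2*l^4 + l^3 - 7*l^2 - 6*l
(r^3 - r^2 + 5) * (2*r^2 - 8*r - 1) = 2*r^5 - 10*r^4 + 7*r^3 + 11*r^2 - 40*r - 5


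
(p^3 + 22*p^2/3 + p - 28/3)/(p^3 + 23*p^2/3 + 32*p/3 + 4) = (3*p^3 + 22*p^2 + 3*p - 28)/(3*p^3 + 23*p^2 + 32*p + 12)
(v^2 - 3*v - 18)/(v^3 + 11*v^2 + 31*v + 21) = (v - 6)/(v^2 + 8*v + 7)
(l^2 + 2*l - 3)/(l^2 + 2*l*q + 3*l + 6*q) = (l - 1)/(l + 2*q)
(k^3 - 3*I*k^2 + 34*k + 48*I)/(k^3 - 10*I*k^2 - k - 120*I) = (k + 2*I)/(k - 5*I)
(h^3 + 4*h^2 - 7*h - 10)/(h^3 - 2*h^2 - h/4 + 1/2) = 4*(h^2 + 6*h + 5)/(4*h^2 - 1)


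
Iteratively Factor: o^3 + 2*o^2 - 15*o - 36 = (o + 3)*(o^2 - o - 12) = (o + 3)^2*(o - 4)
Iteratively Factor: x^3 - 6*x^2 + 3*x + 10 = (x - 2)*(x^2 - 4*x - 5) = (x - 5)*(x - 2)*(x + 1)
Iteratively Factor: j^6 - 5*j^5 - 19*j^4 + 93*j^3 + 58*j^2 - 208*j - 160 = (j - 5)*(j^5 - 19*j^3 - 2*j^2 + 48*j + 32) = (j - 5)*(j - 2)*(j^4 + 2*j^3 - 15*j^2 - 32*j - 16) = (j - 5)*(j - 2)*(j + 4)*(j^3 - 2*j^2 - 7*j - 4) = (j - 5)*(j - 2)*(j + 1)*(j + 4)*(j^2 - 3*j - 4) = (j - 5)*(j - 2)*(j + 1)^2*(j + 4)*(j - 4)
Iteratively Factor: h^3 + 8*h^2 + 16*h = (h + 4)*(h^2 + 4*h) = h*(h + 4)*(h + 4)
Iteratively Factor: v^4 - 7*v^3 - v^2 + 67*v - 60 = (v - 4)*(v^3 - 3*v^2 - 13*v + 15) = (v - 5)*(v - 4)*(v^2 + 2*v - 3) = (v - 5)*(v - 4)*(v - 1)*(v + 3)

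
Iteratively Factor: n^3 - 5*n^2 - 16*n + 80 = (n - 5)*(n^2 - 16) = (n - 5)*(n - 4)*(n + 4)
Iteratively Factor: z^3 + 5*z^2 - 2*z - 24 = (z + 3)*(z^2 + 2*z - 8) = (z - 2)*(z + 3)*(z + 4)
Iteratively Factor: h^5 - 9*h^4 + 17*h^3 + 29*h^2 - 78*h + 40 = (h - 4)*(h^4 - 5*h^3 - 3*h^2 + 17*h - 10) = (h - 4)*(h - 1)*(h^3 - 4*h^2 - 7*h + 10) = (h - 5)*(h - 4)*(h - 1)*(h^2 + h - 2) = (h - 5)*(h - 4)*(h - 1)^2*(h + 2)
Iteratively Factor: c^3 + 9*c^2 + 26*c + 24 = (c + 4)*(c^2 + 5*c + 6) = (c + 3)*(c + 4)*(c + 2)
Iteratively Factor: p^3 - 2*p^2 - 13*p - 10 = (p + 1)*(p^2 - 3*p - 10) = (p + 1)*(p + 2)*(p - 5)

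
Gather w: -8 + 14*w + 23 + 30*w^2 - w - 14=30*w^2 + 13*w + 1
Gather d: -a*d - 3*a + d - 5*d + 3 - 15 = -3*a + d*(-a - 4) - 12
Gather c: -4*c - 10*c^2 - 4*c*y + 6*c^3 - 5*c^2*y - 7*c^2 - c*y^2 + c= 6*c^3 + c^2*(-5*y - 17) + c*(-y^2 - 4*y - 3)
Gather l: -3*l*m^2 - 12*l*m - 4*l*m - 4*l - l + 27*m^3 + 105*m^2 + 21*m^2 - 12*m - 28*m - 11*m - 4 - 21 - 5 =l*(-3*m^2 - 16*m - 5) + 27*m^3 + 126*m^2 - 51*m - 30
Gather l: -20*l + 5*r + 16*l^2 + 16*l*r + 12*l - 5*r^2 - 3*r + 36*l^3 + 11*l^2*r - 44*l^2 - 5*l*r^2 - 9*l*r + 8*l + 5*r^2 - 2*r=36*l^3 + l^2*(11*r - 28) + l*(-5*r^2 + 7*r)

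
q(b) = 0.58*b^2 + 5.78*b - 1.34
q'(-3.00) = 2.30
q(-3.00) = -13.46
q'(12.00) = 19.70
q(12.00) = 151.54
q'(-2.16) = 3.27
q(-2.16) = -11.12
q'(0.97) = 6.91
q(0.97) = 4.81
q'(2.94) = 9.19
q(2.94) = 20.67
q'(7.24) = 14.18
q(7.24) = 70.91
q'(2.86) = 9.10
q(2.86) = 19.93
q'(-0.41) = 5.30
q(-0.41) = -3.61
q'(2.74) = 8.96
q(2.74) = 18.85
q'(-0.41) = 5.30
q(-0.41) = -3.61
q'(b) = 1.16*b + 5.78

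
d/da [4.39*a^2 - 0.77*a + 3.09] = 8.78*a - 0.77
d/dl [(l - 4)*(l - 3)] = 2*l - 7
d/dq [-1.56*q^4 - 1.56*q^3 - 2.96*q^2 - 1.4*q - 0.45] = -6.24*q^3 - 4.68*q^2 - 5.92*q - 1.4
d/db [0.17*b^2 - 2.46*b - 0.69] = 0.34*b - 2.46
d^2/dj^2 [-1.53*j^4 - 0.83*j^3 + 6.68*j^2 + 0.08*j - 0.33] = -18.36*j^2 - 4.98*j + 13.36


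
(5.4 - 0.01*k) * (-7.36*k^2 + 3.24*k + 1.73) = 0.0736*k^3 - 39.7764*k^2 + 17.4787*k + 9.342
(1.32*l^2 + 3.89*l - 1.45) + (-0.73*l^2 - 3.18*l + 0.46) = 0.59*l^2 + 0.71*l - 0.99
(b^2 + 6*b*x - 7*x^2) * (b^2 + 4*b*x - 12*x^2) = b^4 + 10*b^3*x + 5*b^2*x^2 - 100*b*x^3 + 84*x^4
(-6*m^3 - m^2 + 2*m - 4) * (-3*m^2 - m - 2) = 18*m^5 + 9*m^4 + 7*m^3 + 12*m^2 + 8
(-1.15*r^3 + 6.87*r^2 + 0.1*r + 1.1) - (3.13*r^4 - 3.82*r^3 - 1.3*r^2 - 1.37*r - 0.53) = -3.13*r^4 + 2.67*r^3 + 8.17*r^2 + 1.47*r + 1.63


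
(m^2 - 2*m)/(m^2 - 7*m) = (m - 2)/(m - 7)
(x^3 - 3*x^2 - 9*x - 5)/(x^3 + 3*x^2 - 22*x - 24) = (x^2 - 4*x - 5)/(x^2 + 2*x - 24)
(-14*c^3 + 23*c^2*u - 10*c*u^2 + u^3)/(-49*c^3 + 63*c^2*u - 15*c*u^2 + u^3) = (-2*c + u)/(-7*c + u)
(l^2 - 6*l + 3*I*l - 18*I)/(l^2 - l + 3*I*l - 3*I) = (l - 6)/(l - 1)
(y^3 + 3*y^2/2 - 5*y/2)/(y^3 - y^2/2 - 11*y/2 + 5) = y/(y - 2)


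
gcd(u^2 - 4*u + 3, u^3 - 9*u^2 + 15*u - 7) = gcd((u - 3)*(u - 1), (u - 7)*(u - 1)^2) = u - 1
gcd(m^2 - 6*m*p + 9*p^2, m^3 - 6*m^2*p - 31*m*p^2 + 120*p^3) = -m + 3*p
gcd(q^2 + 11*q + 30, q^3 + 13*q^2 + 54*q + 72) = q + 6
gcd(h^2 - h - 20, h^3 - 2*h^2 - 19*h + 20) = h^2 - h - 20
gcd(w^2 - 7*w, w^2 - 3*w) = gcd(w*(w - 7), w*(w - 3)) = w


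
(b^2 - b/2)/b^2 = (b - 1/2)/b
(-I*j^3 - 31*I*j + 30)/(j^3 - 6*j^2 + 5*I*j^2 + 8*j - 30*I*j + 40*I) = (-I*j^2 - 5*j - 6*I)/(j^2 - 6*j + 8)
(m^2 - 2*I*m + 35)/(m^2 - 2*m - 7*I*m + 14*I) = (m + 5*I)/(m - 2)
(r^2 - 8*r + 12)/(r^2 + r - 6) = (r - 6)/(r + 3)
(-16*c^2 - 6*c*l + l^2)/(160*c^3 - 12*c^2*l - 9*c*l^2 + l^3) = (-2*c - l)/(20*c^2 + c*l - l^2)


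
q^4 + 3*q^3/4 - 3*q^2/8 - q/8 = q*(q - 1/2)*(q + 1/4)*(q + 1)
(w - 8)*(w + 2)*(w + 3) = w^3 - 3*w^2 - 34*w - 48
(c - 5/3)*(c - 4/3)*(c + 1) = c^3 - 2*c^2 - 7*c/9 + 20/9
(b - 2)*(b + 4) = b^2 + 2*b - 8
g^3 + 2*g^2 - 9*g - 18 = (g - 3)*(g + 2)*(g + 3)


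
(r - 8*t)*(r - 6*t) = r^2 - 14*r*t + 48*t^2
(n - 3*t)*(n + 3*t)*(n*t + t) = n^3*t + n^2*t - 9*n*t^3 - 9*t^3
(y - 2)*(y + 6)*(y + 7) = y^3 + 11*y^2 + 16*y - 84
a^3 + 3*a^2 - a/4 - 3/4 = (a - 1/2)*(a + 1/2)*(a + 3)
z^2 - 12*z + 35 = (z - 7)*(z - 5)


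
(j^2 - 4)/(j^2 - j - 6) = (j - 2)/(j - 3)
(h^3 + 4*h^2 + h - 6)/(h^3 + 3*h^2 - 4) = (h + 3)/(h + 2)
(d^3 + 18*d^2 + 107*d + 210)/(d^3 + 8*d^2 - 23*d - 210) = (d + 5)/(d - 5)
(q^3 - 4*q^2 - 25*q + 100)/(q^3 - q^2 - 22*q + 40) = (q - 5)/(q - 2)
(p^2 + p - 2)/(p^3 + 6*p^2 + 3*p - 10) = 1/(p + 5)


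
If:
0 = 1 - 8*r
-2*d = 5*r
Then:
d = -5/16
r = 1/8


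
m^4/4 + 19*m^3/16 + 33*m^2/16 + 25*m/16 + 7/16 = (m/4 + 1/4)*(m + 1)^2*(m + 7/4)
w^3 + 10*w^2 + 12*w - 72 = (w - 2)*(w + 6)^2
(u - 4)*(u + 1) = u^2 - 3*u - 4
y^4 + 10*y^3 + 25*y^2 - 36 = (y - 1)*(y + 2)*(y + 3)*(y + 6)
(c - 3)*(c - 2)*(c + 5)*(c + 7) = c^4 + 7*c^3 - 19*c^2 - 103*c + 210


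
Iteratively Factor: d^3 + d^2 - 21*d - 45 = (d + 3)*(d^2 - 2*d - 15) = (d + 3)^2*(d - 5)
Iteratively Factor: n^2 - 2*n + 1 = (n - 1)*(n - 1)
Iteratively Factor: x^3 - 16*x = (x)*(x^2 - 16) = x*(x - 4)*(x + 4)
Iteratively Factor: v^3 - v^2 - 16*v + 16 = (v + 4)*(v^2 - 5*v + 4) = (v - 1)*(v + 4)*(v - 4)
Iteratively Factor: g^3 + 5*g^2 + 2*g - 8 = (g + 2)*(g^2 + 3*g - 4) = (g - 1)*(g + 2)*(g + 4)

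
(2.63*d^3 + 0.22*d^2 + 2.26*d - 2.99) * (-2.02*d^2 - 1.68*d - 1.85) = -5.3126*d^5 - 4.8628*d^4 - 9.8003*d^3 + 1.836*d^2 + 0.8422*d + 5.5315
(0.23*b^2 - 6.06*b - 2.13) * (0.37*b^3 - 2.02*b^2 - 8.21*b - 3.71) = 0.0851*b^5 - 2.7068*b^4 + 9.5648*b^3 + 53.2019*b^2 + 39.9699*b + 7.9023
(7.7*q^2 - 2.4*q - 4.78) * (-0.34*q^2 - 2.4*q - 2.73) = -2.618*q^4 - 17.664*q^3 - 13.6358*q^2 + 18.024*q + 13.0494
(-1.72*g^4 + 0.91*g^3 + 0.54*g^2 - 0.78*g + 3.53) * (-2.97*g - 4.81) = 5.1084*g^5 + 5.5705*g^4 - 5.9809*g^3 - 0.2808*g^2 - 6.7323*g - 16.9793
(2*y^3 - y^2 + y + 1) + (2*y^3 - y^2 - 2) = 4*y^3 - 2*y^2 + y - 1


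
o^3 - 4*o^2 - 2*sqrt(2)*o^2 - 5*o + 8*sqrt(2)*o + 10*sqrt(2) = (o - 5)*(o + 1)*(o - 2*sqrt(2))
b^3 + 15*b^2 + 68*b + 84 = (b + 2)*(b + 6)*(b + 7)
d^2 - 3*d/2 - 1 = (d - 2)*(d + 1/2)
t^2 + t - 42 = (t - 6)*(t + 7)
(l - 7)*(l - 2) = l^2 - 9*l + 14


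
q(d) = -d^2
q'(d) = -2*d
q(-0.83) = -0.69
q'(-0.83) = 1.66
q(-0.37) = -0.14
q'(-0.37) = 0.74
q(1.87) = -3.50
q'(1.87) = -3.74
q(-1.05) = -1.10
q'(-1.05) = 2.10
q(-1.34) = -1.80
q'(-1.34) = 2.68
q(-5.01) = -25.10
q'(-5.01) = 10.02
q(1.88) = -3.53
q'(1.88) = -3.76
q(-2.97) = -8.82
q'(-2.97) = 5.94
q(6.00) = -36.00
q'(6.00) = -12.00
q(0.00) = 0.00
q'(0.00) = 0.00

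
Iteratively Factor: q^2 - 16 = (q + 4)*(q - 4)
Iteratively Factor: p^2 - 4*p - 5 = (p - 5)*(p + 1)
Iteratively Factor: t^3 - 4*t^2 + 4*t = (t)*(t^2 - 4*t + 4) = t*(t - 2)*(t - 2)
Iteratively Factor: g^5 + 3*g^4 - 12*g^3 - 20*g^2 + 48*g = (g - 2)*(g^4 + 5*g^3 - 2*g^2 - 24*g) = (g - 2)*(g + 3)*(g^3 + 2*g^2 - 8*g) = (g - 2)*(g + 3)*(g + 4)*(g^2 - 2*g) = g*(g - 2)*(g + 3)*(g + 4)*(g - 2)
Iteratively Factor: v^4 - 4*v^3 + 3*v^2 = (v - 3)*(v^3 - v^2) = v*(v - 3)*(v^2 - v) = v^2*(v - 3)*(v - 1)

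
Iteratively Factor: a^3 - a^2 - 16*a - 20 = (a + 2)*(a^2 - 3*a - 10) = (a + 2)^2*(a - 5)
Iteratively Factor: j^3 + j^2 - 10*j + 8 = (j - 1)*(j^2 + 2*j - 8) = (j - 1)*(j + 4)*(j - 2)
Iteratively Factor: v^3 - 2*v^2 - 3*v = (v - 3)*(v^2 + v) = v*(v - 3)*(v + 1)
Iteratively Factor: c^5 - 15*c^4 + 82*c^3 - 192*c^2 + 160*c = (c - 4)*(c^4 - 11*c^3 + 38*c^2 - 40*c) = c*(c - 4)*(c^3 - 11*c^2 + 38*c - 40) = c*(c - 4)^2*(c^2 - 7*c + 10) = c*(c - 5)*(c - 4)^2*(c - 2)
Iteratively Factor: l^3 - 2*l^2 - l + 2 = (l - 2)*(l^2 - 1) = (l - 2)*(l + 1)*(l - 1)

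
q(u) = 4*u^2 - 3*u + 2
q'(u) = 8*u - 3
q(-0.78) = 6.77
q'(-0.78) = -9.24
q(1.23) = 4.36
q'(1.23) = 6.84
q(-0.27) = 3.10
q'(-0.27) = -5.16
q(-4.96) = 115.29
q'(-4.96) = -42.68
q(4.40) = 66.24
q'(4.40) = 32.20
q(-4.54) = 98.07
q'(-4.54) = -39.32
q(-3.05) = 48.36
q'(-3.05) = -27.40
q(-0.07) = 2.23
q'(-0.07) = -3.56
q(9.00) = 299.00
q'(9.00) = 69.00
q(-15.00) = 947.00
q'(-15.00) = -123.00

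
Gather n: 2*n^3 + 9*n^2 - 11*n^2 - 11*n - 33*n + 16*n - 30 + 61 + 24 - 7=2*n^3 - 2*n^2 - 28*n + 48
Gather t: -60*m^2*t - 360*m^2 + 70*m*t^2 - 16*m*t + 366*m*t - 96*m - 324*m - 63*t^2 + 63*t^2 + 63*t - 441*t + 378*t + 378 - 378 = -360*m^2 + 70*m*t^2 - 420*m + t*(-60*m^2 + 350*m)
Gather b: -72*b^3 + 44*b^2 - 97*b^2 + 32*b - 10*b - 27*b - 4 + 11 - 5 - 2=-72*b^3 - 53*b^2 - 5*b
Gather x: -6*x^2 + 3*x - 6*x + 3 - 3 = -6*x^2 - 3*x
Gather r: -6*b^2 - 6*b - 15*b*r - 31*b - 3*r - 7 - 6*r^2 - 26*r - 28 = -6*b^2 - 37*b - 6*r^2 + r*(-15*b - 29) - 35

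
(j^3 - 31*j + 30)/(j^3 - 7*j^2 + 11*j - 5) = (j + 6)/(j - 1)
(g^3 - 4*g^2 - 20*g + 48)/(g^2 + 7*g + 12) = (g^2 - 8*g + 12)/(g + 3)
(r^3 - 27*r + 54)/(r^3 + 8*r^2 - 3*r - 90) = (r - 3)/(r + 5)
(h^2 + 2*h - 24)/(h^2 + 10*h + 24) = (h - 4)/(h + 4)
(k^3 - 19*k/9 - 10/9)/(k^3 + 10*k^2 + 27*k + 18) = (k^2 - k - 10/9)/(k^2 + 9*k + 18)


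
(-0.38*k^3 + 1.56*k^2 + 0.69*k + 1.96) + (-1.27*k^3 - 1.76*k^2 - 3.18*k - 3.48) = -1.65*k^3 - 0.2*k^2 - 2.49*k - 1.52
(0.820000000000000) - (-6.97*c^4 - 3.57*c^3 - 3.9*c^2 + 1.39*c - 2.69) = 6.97*c^4 + 3.57*c^3 + 3.9*c^2 - 1.39*c + 3.51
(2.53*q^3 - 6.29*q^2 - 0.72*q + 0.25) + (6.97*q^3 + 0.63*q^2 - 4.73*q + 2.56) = 9.5*q^3 - 5.66*q^2 - 5.45*q + 2.81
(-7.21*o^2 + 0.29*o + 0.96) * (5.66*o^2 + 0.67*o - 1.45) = -40.8086*o^4 - 3.1893*o^3 + 16.0824*o^2 + 0.2227*o - 1.392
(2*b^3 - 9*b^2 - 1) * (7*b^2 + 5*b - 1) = 14*b^5 - 53*b^4 - 47*b^3 + 2*b^2 - 5*b + 1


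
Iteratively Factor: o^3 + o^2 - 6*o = (o - 2)*(o^2 + 3*o) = o*(o - 2)*(o + 3)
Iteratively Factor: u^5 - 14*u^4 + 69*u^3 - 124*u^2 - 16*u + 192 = (u - 3)*(u^4 - 11*u^3 + 36*u^2 - 16*u - 64) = (u - 4)*(u - 3)*(u^3 - 7*u^2 + 8*u + 16) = (u - 4)^2*(u - 3)*(u^2 - 3*u - 4) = (u - 4)^2*(u - 3)*(u + 1)*(u - 4)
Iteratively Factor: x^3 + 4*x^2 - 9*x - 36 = (x + 4)*(x^2 - 9) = (x - 3)*(x + 4)*(x + 3)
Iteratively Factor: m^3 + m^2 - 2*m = (m + 2)*(m^2 - m) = (m - 1)*(m + 2)*(m)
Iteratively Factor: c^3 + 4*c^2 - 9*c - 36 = (c - 3)*(c^2 + 7*c + 12) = (c - 3)*(c + 3)*(c + 4)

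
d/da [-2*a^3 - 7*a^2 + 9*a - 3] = -6*a^2 - 14*a + 9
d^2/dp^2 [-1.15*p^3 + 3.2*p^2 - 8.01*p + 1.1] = 6.4 - 6.9*p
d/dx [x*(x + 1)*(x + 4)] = 3*x^2 + 10*x + 4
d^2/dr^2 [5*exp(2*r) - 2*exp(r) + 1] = (20*exp(r) - 2)*exp(r)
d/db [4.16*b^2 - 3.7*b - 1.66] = 8.32*b - 3.7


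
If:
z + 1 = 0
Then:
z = -1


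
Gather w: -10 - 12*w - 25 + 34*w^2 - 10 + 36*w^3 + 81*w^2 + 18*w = 36*w^3 + 115*w^2 + 6*w - 45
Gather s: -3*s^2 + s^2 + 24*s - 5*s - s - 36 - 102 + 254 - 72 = -2*s^2 + 18*s + 44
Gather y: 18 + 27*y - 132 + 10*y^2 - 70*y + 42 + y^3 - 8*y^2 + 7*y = y^3 + 2*y^2 - 36*y - 72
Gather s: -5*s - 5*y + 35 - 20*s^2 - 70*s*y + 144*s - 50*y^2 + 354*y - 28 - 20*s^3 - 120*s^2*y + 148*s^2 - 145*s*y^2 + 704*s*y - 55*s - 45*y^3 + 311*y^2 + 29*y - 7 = -20*s^3 + s^2*(128 - 120*y) + s*(-145*y^2 + 634*y + 84) - 45*y^3 + 261*y^2 + 378*y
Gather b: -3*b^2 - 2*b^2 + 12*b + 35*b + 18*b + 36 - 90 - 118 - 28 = -5*b^2 + 65*b - 200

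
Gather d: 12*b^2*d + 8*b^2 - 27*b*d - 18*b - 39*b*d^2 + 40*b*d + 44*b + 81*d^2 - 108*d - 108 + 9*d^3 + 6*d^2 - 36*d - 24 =8*b^2 + 26*b + 9*d^3 + d^2*(87 - 39*b) + d*(12*b^2 + 13*b - 144) - 132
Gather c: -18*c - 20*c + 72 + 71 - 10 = 133 - 38*c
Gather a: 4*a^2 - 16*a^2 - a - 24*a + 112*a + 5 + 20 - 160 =-12*a^2 + 87*a - 135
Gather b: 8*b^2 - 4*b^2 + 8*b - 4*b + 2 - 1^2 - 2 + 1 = 4*b^2 + 4*b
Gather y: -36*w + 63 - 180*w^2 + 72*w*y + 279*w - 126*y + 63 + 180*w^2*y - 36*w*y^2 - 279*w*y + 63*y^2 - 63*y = -180*w^2 + 243*w + y^2*(63 - 36*w) + y*(180*w^2 - 207*w - 189) + 126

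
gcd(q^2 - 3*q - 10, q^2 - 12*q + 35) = q - 5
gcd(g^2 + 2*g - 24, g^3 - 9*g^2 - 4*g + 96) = g - 4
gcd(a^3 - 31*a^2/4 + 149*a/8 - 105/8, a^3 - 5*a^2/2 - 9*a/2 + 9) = a - 3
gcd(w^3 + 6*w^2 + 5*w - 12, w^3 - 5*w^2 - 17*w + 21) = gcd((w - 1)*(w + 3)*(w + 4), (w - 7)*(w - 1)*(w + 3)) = w^2 + 2*w - 3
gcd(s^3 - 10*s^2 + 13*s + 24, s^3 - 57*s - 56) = s^2 - 7*s - 8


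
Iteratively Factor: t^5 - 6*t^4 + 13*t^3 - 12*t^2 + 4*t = (t)*(t^4 - 6*t^3 + 13*t^2 - 12*t + 4) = t*(t - 2)*(t^3 - 4*t^2 + 5*t - 2) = t*(t - 2)*(t - 1)*(t^2 - 3*t + 2) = t*(t - 2)^2*(t - 1)*(t - 1)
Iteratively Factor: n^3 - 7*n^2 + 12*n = (n - 4)*(n^2 - 3*n) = n*(n - 4)*(n - 3)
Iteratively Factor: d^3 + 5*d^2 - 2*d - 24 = (d + 4)*(d^2 + d - 6) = (d - 2)*(d + 4)*(d + 3)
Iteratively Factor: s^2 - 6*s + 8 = (s - 4)*(s - 2)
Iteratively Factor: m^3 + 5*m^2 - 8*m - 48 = (m + 4)*(m^2 + m - 12) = (m - 3)*(m + 4)*(m + 4)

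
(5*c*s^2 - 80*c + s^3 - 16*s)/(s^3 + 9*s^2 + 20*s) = (5*c*s - 20*c + s^2 - 4*s)/(s*(s + 5))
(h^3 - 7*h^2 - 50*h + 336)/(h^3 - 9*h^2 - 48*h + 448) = (h - 6)/(h - 8)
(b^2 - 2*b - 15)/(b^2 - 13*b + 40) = (b + 3)/(b - 8)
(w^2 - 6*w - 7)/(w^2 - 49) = (w + 1)/(w + 7)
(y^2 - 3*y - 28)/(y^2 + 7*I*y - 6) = (y^2 - 3*y - 28)/(y^2 + 7*I*y - 6)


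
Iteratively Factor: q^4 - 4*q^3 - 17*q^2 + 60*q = (q - 5)*(q^3 + q^2 - 12*q) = (q - 5)*(q + 4)*(q^2 - 3*q) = (q - 5)*(q - 3)*(q + 4)*(q)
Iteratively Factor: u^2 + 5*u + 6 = (u + 2)*(u + 3)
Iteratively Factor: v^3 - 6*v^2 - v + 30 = (v + 2)*(v^2 - 8*v + 15) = (v - 5)*(v + 2)*(v - 3)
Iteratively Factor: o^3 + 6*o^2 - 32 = (o + 4)*(o^2 + 2*o - 8) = (o + 4)^2*(o - 2)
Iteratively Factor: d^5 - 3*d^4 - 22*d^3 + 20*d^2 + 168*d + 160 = (d + 2)*(d^4 - 5*d^3 - 12*d^2 + 44*d + 80) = (d - 4)*(d + 2)*(d^3 - d^2 - 16*d - 20) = (d - 4)*(d + 2)^2*(d^2 - 3*d - 10) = (d - 5)*(d - 4)*(d + 2)^2*(d + 2)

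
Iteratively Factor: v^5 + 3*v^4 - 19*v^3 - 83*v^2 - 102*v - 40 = (v + 2)*(v^4 + v^3 - 21*v^2 - 41*v - 20) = (v + 1)*(v + 2)*(v^3 - 21*v - 20) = (v + 1)*(v + 2)*(v + 4)*(v^2 - 4*v - 5) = (v + 1)^2*(v + 2)*(v + 4)*(v - 5)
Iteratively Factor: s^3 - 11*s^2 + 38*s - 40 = (s - 5)*(s^2 - 6*s + 8) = (s - 5)*(s - 2)*(s - 4)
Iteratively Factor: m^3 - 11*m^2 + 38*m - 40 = (m - 5)*(m^2 - 6*m + 8) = (m - 5)*(m - 2)*(m - 4)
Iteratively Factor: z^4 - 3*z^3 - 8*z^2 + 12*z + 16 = (z - 4)*(z^3 + z^2 - 4*z - 4) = (z - 4)*(z + 1)*(z^2 - 4) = (z - 4)*(z + 1)*(z + 2)*(z - 2)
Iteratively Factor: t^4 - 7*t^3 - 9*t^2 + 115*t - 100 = (t + 4)*(t^3 - 11*t^2 + 35*t - 25) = (t - 5)*(t + 4)*(t^2 - 6*t + 5) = (t - 5)^2*(t + 4)*(t - 1)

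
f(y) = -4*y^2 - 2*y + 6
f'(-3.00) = 22.00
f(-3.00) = -24.00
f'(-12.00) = 94.00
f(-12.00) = -546.00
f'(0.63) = -7.04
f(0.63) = 3.15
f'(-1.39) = 9.12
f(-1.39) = 1.05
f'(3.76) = -32.08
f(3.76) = -58.07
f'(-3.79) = 28.32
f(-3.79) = -43.88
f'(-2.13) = 15.04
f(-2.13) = -7.89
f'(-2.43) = 17.44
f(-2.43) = -12.76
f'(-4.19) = 31.52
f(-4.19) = -55.84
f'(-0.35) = 0.80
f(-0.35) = 6.21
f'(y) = -8*y - 2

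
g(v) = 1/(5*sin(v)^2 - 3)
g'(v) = -10*sin(v)*cos(v)/(5*sin(v)^2 - 3)^2 = -20*sin(2*v)/(5*cos(2*v) + 1)^2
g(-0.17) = -0.35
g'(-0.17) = 0.20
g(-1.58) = 0.50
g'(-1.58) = -0.02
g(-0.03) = -0.33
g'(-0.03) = 0.03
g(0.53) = -0.58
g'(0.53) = -1.47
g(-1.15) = 0.86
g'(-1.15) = 2.74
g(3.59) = -0.49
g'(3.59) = -0.92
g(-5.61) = -0.95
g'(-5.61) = -4.37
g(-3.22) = -0.34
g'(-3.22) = 0.09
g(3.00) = -0.34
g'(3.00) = 0.17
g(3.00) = -0.34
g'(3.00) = 0.17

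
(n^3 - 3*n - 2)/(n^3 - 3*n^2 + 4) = (n + 1)/(n - 2)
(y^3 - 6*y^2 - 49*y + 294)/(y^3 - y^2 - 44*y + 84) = (y - 7)/(y - 2)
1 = 1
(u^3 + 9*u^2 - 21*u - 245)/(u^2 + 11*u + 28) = (u^2 + 2*u - 35)/(u + 4)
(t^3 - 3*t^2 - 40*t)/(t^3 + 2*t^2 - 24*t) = (t^2 - 3*t - 40)/(t^2 + 2*t - 24)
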